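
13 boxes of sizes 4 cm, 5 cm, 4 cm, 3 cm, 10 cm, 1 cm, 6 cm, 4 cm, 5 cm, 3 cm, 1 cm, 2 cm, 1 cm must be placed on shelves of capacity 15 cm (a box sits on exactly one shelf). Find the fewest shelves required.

4

Total = 10 + 6 + 5 + 5 + 4 + 4 + 4 + 3 + 3 + 2 + 1 + 1 + 1 = 49 cm.
Lower bound: ⌈49/15⌉ = 4 shelves.
A packing using 4 shelves:
  shelf 1: 10 + 5 = 15
  shelf 2: 6 + 5 + 4 = 15
  shelf 3: 4 + 4 + 3 + 3 + 1 = 15
  shelf 4: 2 + 1 + 1 = 4
This matches the lower bound, so 4 is optimal.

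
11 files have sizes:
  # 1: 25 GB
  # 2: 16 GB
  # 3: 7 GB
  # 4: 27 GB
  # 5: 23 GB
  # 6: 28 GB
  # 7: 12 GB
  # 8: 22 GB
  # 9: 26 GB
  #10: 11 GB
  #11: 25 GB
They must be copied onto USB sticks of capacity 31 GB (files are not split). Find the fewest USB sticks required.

Total = 28 + 27 + 26 + 25 + 25 + 23 + 22 + 16 + 12 + 11 + 7 = 222 GB.
Lower bound: ⌈222/31⌉ = 8 USB sticks.
A packing using 9 USB sticks:
  USB stick 1: 28 = 28
  USB stick 2: 27 = 27
  USB stick 3: 26 = 26
  USB stick 4: 25 = 25
  USB stick 5: 25 = 25
  USB stick 6: 23 + 7 = 30
  USB stick 7: 22 = 22
  USB stick 8: 16 + 12 = 28
  USB stick 9: 11 = 11
No arrangement into 8 USB sticks stays within capacity, so 9 is optimal.

9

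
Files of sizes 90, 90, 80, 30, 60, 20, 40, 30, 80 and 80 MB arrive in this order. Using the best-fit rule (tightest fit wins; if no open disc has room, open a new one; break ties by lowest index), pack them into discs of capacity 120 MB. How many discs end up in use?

  90 → disc 1 (new)  [load 90/120]
  90 → disc 2 (new)  [load 90/120]
  80 → disc 3 (new)  [load 80/120]
  30 → disc 1  [load 120/120]
  60 → disc 4 (new)  [load 60/120]
  20 → disc 2  [load 110/120]
  40 → disc 3  [load 120/120]
  30 → disc 4  [load 90/120]
  80 → disc 5 (new)  [load 80/120]
  80 → disc 6 (new)  [load 80/120]
6 discs opened.

6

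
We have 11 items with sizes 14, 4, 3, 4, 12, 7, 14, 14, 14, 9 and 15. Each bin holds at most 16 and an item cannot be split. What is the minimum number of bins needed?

Total = 15 + 14 + 14 + 14 + 14 + 12 + 9 + 7 + 4 + 4 + 3 = 110.
Lower bound: ⌈110/16⌉ = 7 bins.
A packing using 8 bins:
  bin 1: 15 = 15
  bin 2: 14 = 14
  bin 3: 14 = 14
  bin 4: 14 = 14
  bin 5: 14 = 14
  bin 6: 12 + 4 = 16
  bin 7: 9 + 7 = 16
  bin 8: 4 + 3 = 7
No arrangement into 7 bins stays within capacity, so 8 is optimal.

8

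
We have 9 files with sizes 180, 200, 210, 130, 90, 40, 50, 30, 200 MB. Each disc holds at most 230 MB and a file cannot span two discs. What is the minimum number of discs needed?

Total = 210 + 200 + 200 + 180 + 130 + 90 + 50 + 40 + 30 = 1130 MB.
Lower bound: ⌈1130/230⌉ = 5 discs.
A packing using 6 discs:
  disc 1: 210 = 210
  disc 2: 200 + 30 = 230
  disc 3: 200 = 200
  disc 4: 180 + 50 = 230
  disc 5: 130 + 90 = 220
  disc 6: 40 = 40
No arrangement into 5 discs stays within capacity, so 6 is optimal.

6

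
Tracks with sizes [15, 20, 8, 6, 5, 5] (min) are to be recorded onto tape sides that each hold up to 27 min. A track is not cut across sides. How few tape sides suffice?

Total = 20 + 15 + 8 + 6 + 5 + 5 = 59 min.
Lower bound: ⌈59/27⌉ = 3 tape sides.
A packing using 3 tape sides:
  side 1: 20 + 6 = 26
  side 2: 15 + 8 = 23
  side 3: 5 + 5 = 10
This matches the lower bound, so 3 is optimal.

3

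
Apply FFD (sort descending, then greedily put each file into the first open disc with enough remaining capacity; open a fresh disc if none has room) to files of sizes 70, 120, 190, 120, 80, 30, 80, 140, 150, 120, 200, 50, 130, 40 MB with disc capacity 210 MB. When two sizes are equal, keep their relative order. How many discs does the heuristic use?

8

Sorted descending: 200, 190, 150, 140, 130, 120, 120, 120, 80, 80, 70, 50, 40, 30.
  200 → disc 1 (new)  [load 200/210]
  190 → disc 2 (new)  [load 190/210]
  150 → disc 3 (new)  [load 150/210]
  140 → disc 4 (new)  [load 140/210]
  130 → disc 5 (new)  [load 130/210]
  120 → disc 6 (new)  [load 120/210]
  120 → disc 7 (new)  [load 120/210]
  120 → disc 8 (new)  [load 120/210]
  80 → disc 5  [load 210/210]
  80 → disc 6  [load 200/210]
  70 → disc 4  [load 210/210]
  50 → disc 3  [load 200/210]
  40 → disc 7  [load 160/210]
  30 → disc 7  [load 190/210]
8 discs opened.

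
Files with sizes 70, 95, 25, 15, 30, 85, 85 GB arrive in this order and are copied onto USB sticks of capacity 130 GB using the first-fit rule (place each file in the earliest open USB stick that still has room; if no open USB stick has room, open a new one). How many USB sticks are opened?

  70 → USB stick 1 (new)  [load 70/130]
  95 → USB stick 2 (new)  [load 95/130]
  25 → USB stick 1  [load 95/130]
  15 → USB stick 1  [load 110/130]
  30 → USB stick 2  [load 125/130]
  85 → USB stick 3 (new)  [load 85/130]
  85 → USB stick 4 (new)  [load 85/130]
4 USB sticks opened.

4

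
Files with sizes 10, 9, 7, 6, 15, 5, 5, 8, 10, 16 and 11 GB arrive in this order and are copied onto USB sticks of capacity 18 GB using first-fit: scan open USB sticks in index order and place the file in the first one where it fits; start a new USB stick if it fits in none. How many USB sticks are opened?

  10 → USB stick 1 (new)  [load 10/18]
  9 → USB stick 2 (new)  [load 9/18]
  7 → USB stick 1  [load 17/18]
  6 → USB stick 2  [load 15/18]
  15 → USB stick 3 (new)  [load 15/18]
  5 → USB stick 4 (new)  [load 5/18]
  5 → USB stick 4  [load 10/18]
  8 → USB stick 4  [load 18/18]
  10 → USB stick 5 (new)  [load 10/18]
  16 → USB stick 6 (new)  [load 16/18]
  11 → USB stick 7 (new)  [load 11/18]
7 USB sticks opened.

7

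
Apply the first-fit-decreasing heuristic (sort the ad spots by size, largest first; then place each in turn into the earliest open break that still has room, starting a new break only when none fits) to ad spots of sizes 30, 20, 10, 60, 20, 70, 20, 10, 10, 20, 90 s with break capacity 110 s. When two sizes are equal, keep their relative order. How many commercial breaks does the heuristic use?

Sorted descending: 90, 70, 60, 30, 20, 20, 20, 20, 10, 10, 10.
  90 → break 1 (new)  [load 90/110]
  70 → break 2 (new)  [load 70/110]
  60 → break 3 (new)  [load 60/110]
  30 → break 2  [load 100/110]
  20 → break 1  [load 110/110]
  20 → break 3  [load 80/110]
  20 → break 3  [load 100/110]
  20 → break 4 (new)  [load 20/110]
  10 → break 2  [load 110/110]
  10 → break 3  [load 110/110]
  10 → break 4  [load 30/110]
4 commercial breaks opened.

4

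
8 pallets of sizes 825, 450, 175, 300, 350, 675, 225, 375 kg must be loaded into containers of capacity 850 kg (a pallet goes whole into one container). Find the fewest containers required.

Total = 825 + 675 + 450 + 375 + 350 + 300 + 225 + 175 = 3375 kg.
Lower bound: ⌈3375/850⌉ = 4 containers.
A packing using 5 containers:
  container 1: 825 = 825
  container 2: 675 + 175 = 850
  container 3: 450 + 375 = 825
  container 4: 350 + 300 = 650
  container 5: 225 = 225
No arrangement into 4 containers stays within capacity, so 5 is optimal.

5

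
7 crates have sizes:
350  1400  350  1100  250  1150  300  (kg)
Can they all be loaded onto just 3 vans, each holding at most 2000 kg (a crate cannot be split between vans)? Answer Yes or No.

A valid assignment using 3 vans:
  van 1: 1400 + 350 + 250 = 2000
  van 2: 1150 + 350 + 300 = 1800
  van 3: 1100 = 1100
Every load is within 2000 kg, so 3 vans suffice.

Yes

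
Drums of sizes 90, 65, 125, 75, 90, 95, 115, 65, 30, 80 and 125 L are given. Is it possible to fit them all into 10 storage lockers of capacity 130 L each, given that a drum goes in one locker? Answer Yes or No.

Yes

A valid assignment using 9 storage lockers:
  locker 1: 125 = 125
  locker 2: 125 = 125
  locker 3: 115 = 115
  locker 4: 95 + 30 = 125
  locker 5: 90 = 90
  locker 6: 90 = 90
  locker 7: 80 = 80
  locker 8: 75 = 75
  locker 9: 65 + 65 = 130
That uses only 9 ≤ 10, so 10 storage lockers are enough.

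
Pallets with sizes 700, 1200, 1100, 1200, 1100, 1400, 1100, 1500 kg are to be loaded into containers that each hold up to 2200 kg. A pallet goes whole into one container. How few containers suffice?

6

Total = 1500 + 1400 + 1200 + 1200 + 1100 + 1100 + 1100 + 700 = 9300 kg.
Lower bound: ⌈9300/2200⌉ = 5 containers.
A packing using 6 containers:
  container 1: 1500 + 700 = 2200
  container 2: 1400 = 1400
  container 3: 1200 = 1200
  container 4: 1200 = 1200
  container 5: 1100 + 1100 = 2200
  container 6: 1100 = 1100
No arrangement into 5 containers stays within capacity, so 6 is optimal.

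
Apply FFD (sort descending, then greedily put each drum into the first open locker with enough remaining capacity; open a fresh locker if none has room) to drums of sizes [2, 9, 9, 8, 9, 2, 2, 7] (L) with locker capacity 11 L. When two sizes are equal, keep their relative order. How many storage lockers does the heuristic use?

5

Sorted descending: 9, 9, 9, 8, 7, 2, 2, 2.
  9 → locker 1 (new)  [load 9/11]
  9 → locker 2 (new)  [load 9/11]
  9 → locker 3 (new)  [load 9/11]
  8 → locker 4 (new)  [load 8/11]
  7 → locker 5 (new)  [load 7/11]
  2 → locker 1  [load 11/11]
  2 → locker 2  [load 11/11]
  2 → locker 3  [load 11/11]
5 storage lockers opened.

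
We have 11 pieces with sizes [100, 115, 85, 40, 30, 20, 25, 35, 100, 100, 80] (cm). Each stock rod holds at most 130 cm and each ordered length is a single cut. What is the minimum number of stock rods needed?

6

Total = 115 + 100 + 100 + 100 + 85 + 80 + 40 + 35 + 30 + 25 + 20 = 730 cm.
Lower bound: ⌈730/130⌉ = 6 stock rods.
A packing using 6 stock rods:
  stock rod 1: 115 = 115
  stock rod 2: 100 + 30 = 130
  stock rod 3: 100 + 25 = 125
  stock rod 4: 100 + 20 = 120
  stock rod 5: 85 + 40 = 125
  stock rod 6: 80 + 35 = 115
This matches the lower bound, so 6 is optimal.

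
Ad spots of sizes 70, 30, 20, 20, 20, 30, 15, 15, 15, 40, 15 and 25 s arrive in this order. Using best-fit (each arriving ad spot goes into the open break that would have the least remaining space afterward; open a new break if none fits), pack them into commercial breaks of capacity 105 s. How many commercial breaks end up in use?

4

  70 → break 1 (new)  [load 70/105]
  30 → break 1  [load 100/105]
  20 → break 2 (new)  [load 20/105]
  20 → break 2  [load 40/105]
  20 → break 2  [load 60/105]
  30 → break 2  [load 90/105]
  15 → break 2  [load 105/105]
  15 → break 3 (new)  [load 15/105]
  15 → break 3  [load 30/105]
  40 → break 3  [load 70/105]
  15 → break 3  [load 85/105]
  25 → break 4 (new)  [load 25/105]
4 commercial breaks opened.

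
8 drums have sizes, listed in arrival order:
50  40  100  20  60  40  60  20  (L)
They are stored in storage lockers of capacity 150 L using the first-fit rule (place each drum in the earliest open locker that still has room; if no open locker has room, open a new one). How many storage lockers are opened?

  50 → locker 1 (new)  [load 50/150]
  40 → locker 1  [load 90/150]
  100 → locker 2 (new)  [load 100/150]
  20 → locker 1  [load 110/150]
  60 → locker 3 (new)  [load 60/150]
  40 → locker 1  [load 150/150]
  60 → locker 3  [load 120/150]
  20 → locker 2  [load 120/150]
3 storage lockers opened.

3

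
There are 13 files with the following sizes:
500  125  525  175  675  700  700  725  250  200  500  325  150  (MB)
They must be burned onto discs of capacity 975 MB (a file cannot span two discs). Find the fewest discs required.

7

Total = 725 + 700 + 700 + 675 + 525 + 500 + 500 + 325 + 250 + 200 + 175 + 150 + 125 = 5550 MB.
Lower bound: ⌈5550/975⌉ = 6 discs.
Also, 7 files each exceed 975/2 MB, and no two of those can share a disc, so at least 7 discs are needed.
A packing using 7 discs:
  disc 1: 725 + 250 = 975
  disc 2: 700 + 200 = 900
  disc 3: 700 + 175 = 875
  disc 4: 675 + 150 + 125 = 950
  disc 5: 525 + 325 = 850
  disc 6: 500 = 500
  disc 7: 500 = 500
This matches the lower bound, so 7 is optimal.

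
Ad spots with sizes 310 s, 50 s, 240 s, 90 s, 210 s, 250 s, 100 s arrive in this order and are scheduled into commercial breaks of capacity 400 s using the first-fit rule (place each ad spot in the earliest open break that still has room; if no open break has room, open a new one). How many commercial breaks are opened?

4

  310 → break 1 (new)  [load 310/400]
  50 → break 1  [load 360/400]
  240 → break 2 (new)  [load 240/400]
  90 → break 2  [load 330/400]
  210 → break 3 (new)  [load 210/400]
  250 → break 4 (new)  [load 250/400]
  100 → break 3  [load 310/400]
4 commercial breaks opened.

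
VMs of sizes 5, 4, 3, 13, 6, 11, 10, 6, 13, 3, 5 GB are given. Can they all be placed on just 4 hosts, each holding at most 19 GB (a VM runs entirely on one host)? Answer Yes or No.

Total = 79 GB; ⌈79/19⌉ = 5.
At least 5 hosts are required, but only 4 are allowed.

No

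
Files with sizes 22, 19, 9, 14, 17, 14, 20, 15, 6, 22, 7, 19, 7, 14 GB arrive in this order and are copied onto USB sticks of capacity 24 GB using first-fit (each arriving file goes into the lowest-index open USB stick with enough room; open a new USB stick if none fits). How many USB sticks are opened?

  22 → USB stick 1 (new)  [load 22/24]
  19 → USB stick 2 (new)  [load 19/24]
  9 → USB stick 3 (new)  [load 9/24]
  14 → USB stick 3  [load 23/24]
  17 → USB stick 4 (new)  [load 17/24]
  14 → USB stick 5 (new)  [load 14/24]
  20 → USB stick 6 (new)  [load 20/24]
  15 → USB stick 7 (new)  [load 15/24]
  6 → USB stick 4  [load 23/24]
  22 → USB stick 8 (new)  [load 22/24]
  7 → USB stick 5  [load 21/24]
  19 → USB stick 9 (new)  [load 19/24]
  7 → USB stick 7  [load 22/24]
  14 → USB stick 10 (new)  [load 14/24]
10 USB sticks opened.

10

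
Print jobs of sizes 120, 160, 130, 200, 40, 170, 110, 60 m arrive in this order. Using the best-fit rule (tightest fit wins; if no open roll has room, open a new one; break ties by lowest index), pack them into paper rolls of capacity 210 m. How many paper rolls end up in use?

  120 → roll 1 (new)  [load 120/210]
  160 → roll 2 (new)  [load 160/210]
  130 → roll 3 (new)  [load 130/210]
  200 → roll 4 (new)  [load 200/210]
  40 → roll 2  [load 200/210]
  170 → roll 5 (new)  [load 170/210]
  110 → roll 6 (new)  [load 110/210]
  60 → roll 3  [load 190/210]
6 paper rolls opened.

6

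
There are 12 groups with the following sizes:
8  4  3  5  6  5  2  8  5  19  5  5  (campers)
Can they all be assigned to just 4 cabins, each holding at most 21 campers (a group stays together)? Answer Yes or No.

Yes

A valid assignment using 4 cabins:
  cabin 1: 19 + 2 = 21
  cabin 2: 8 + 8 + 5 = 21
  cabin 3: 6 + 5 + 5 + 5 = 21
  cabin 4: 5 + 4 + 3 = 12
Every load is within 21 campers, so 4 cabins suffice.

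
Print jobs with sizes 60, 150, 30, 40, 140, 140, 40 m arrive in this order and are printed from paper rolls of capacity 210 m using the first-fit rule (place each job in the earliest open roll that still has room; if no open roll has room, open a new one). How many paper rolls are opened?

  60 → roll 1 (new)  [load 60/210]
  150 → roll 1  [load 210/210]
  30 → roll 2 (new)  [load 30/210]
  40 → roll 2  [load 70/210]
  140 → roll 2  [load 210/210]
  140 → roll 3 (new)  [load 140/210]
  40 → roll 3  [load 180/210]
3 paper rolls opened.

3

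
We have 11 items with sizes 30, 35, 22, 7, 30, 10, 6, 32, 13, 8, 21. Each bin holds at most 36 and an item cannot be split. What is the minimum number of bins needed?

7

Total = 35 + 32 + 30 + 30 + 22 + 21 + 13 + 10 + 8 + 7 + 6 = 214.
Lower bound: ⌈214/36⌉ = 6 bins.
A packing using 7 bins:
  bin 1: 35 = 35
  bin 2: 32 = 32
  bin 3: 30 + 6 = 36
  bin 4: 30 = 30
  bin 5: 22 + 13 = 35
  bin 6: 21 + 10 = 31
  bin 7: 8 + 7 = 15
No arrangement into 6 bins stays within capacity, so 7 is optimal.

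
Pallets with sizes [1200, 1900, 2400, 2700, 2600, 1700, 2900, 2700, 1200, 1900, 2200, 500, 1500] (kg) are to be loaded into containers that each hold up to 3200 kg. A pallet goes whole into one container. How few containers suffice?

Total = 2900 + 2700 + 2700 + 2600 + 2400 + 2200 + 1900 + 1900 + 1700 + 1500 + 1200 + 1200 + 500 = 25400 kg.
Lower bound: ⌈25400/3200⌉ = 8 containers.
Also, 9 pallets each exceed 1600 kg, and no two of those can share a container, so at least 9 containers are needed.
A packing using 9 containers:
  container 1: 2900 = 2900
  container 2: 2700 + 500 = 3200
  container 3: 2700 = 2700
  container 4: 2600 = 2600
  container 5: 2400 = 2400
  container 6: 2200 = 2200
  container 7: 1900 + 1200 = 3100
  container 8: 1900 + 1200 = 3100
  container 9: 1700 + 1500 = 3200
This matches the lower bound, so 9 is optimal.

9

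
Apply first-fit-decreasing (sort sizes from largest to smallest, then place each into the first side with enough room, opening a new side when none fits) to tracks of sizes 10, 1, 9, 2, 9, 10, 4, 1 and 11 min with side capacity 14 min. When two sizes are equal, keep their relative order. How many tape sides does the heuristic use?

Sorted descending: 11, 10, 10, 9, 9, 4, 2, 1, 1.
  11 → side 1 (new)  [load 11/14]
  10 → side 2 (new)  [load 10/14]
  10 → side 3 (new)  [load 10/14]
  9 → side 4 (new)  [load 9/14]
  9 → side 5 (new)  [load 9/14]
  4 → side 2  [load 14/14]
  2 → side 1  [load 13/14]
  1 → side 1  [load 14/14]
  1 → side 3  [load 11/14]
5 tape sides opened.

5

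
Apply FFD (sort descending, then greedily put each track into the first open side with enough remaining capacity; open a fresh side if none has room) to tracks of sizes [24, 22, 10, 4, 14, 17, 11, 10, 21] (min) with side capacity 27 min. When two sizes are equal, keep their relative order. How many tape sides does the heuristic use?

Sorted descending: 24, 22, 21, 17, 14, 11, 10, 10, 4.
  24 → side 1 (new)  [load 24/27]
  22 → side 2 (new)  [load 22/27]
  21 → side 3 (new)  [load 21/27]
  17 → side 4 (new)  [load 17/27]
  14 → side 5 (new)  [load 14/27]
  11 → side 5  [load 25/27]
  10 → side 4  [load 27/27]
  10 → side 6 (new)  [load 10/27]
  4 → side 2  [load 26/27]
6 tape sides opened.

6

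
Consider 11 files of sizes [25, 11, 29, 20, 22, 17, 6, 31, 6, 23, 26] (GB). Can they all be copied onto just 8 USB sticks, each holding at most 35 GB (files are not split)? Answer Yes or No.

Yes

A valid assignment using 8 USB sticks:
  USB stick 1: 31 = 31
  USB stick 2: 29 + 6 = 35
  USB stick 3: 26 + 6 = 32
  USB stick 4: 25 = 25
  USB stick 5: 23 + 11 = 34
  USB stick 6: 22 = 22
  USB stick 7: 20 = 20
  USB stick 8: 17 = 17
Every load is within 35 GB, so 8 USB sticks suffice.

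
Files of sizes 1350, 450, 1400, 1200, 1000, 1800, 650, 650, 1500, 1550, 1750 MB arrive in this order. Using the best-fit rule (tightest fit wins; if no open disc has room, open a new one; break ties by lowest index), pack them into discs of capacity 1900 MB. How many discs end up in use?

  1350 → disc 1 (new)  [load 1350/1900]
  450 → disc 1  [load 1800/1900]
  1400 → disc 2 (new)  [load 1400/1900]
  1200 → disc 3 (new)  [load 1200/1900]
  1000 → disc 4 (new)  [load 1000/1900]
  1800 → disc 5 (new)  [load 1800/1900]
  650 → disc 3  [load 1850/1900]
  650 → disc 4  [load 1650/1900]
  1500 → disc 6 (new)  [load 1500/1900]
  1550 → disc 7 (new)  [load 1550/1900]
  1750 → disc 8 (new)  [load 1750/1900]
8 discs opened.

8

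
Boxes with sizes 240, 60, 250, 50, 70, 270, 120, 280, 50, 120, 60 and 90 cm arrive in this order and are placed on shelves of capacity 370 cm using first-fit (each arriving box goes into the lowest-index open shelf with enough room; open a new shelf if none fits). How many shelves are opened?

5

  240 → shelf 1 (new)  [load 240/370]
  60 → shelf 1  [load 300/370]
  250 → shelf 2 (new)  [load 250/370]
  50 → shelf 1  [load 350/370]
  70 → shelf 2  [load 320/370]
  270 → shelf 3 (new)  [load 270/370]
  120 → shelf 4 (new)  [load 120/370]
  280 → shelf 5 (new)  [load 280/370]
  50 → shelf 2  [load 370/370]
  120 → shelf 4  [load 240/370]
  60 → shelf 3  [load 330/370]
  90 → shelf 4  [load 330/370]
5 shelves opened.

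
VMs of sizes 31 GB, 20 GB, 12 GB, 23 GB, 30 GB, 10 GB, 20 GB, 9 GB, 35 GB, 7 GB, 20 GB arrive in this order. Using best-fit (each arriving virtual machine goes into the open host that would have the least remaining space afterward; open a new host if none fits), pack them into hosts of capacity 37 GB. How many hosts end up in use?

  31 → host 1 (new)  [load 31/37]
  20 → host 2 (new)  [load 20/37]
  12 → host 2  [load 32/37]
  23 → host 3 (new)  [load 23/37]
  30 → host 4 (new)  [load 30/37]
  10 → host 3  [load 33/37]
  20 → host 5 (new)  [load 20/37]
  9 → host 5  [load 29/37]
  35 → host 6 (new)  [load 35/37]
  7 → host 4  [load 37/37]
  20 → host 7 (new)  [load 20/37]
7 hosts opened.

7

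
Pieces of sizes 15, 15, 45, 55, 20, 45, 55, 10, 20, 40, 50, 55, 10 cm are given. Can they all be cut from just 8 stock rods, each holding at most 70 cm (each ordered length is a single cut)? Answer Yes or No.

A valid assignment using 7 stock rods:
  stock rod 1: 55 + 15 = 70
  stock rod 2: 55 + 15 = 70
  stock rod 3: 55 + 10 = 65
  stock rod 4: 50 + 20 = 70
  stock rod 5: 45 + 20 = 65
  stock rod 6: 45 + 10 = 55
  stock rod 7: 40 = 40
That uses only 7 ≤ 8, so 8 stock rods are enough.

Yes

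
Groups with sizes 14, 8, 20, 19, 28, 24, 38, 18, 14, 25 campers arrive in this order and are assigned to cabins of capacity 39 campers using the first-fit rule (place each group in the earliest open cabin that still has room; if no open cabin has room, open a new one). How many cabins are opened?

  14 → cabin 1 (new)  [load 14/39]
  8 → cabin 1  [load 22/39]
  20 → cabin 2 (new)  [load 20/39]
  19 → cabin 2  [load 39/39]
  28 → cabin 3 (new)  [load 28/39]
  24 → cabin 4 (new)  [load 24/39]
  38 → cabin 5 (new)  [load 38/39]
  18 → cabin 6 (new)  [load 18/39]
  14 → cabin 1  [load 36/39]
  25 → cabin 7 (new)  [load 25/39]
7 cabins opened.

7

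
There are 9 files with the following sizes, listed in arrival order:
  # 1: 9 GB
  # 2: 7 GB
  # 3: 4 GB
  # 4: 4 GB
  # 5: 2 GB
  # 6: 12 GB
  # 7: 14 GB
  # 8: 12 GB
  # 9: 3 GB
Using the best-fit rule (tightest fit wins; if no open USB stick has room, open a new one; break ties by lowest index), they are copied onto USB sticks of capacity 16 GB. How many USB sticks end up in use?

  9 → USB stick 1 (new)  [load 9/16]
  7 → USB stick 1  [load 16/16]
  4 → USB stick 2 (new)  [load 4/16]
  4 → USB stick 2  [load 8/16]
  2 → USB stick 2  [load 10/16]
  12 → USB stick 3 (new)  [load 12/16]
  14 → USB stick 4 (new)  [load 14/16]
  12 → USB stick 5 (new)  [load 12/16]
  3 → USB stick 3  [load 15/16]
5 USB sticks opened.

5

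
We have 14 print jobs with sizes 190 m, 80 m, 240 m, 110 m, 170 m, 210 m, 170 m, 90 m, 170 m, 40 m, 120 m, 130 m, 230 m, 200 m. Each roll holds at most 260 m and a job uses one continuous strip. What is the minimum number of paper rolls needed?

10

Total = 240 + 230 + 210 + 200 + 190 + 170 + 170 + 170 + 130 + 120 + 110 + 90 + 80 + 40 = 2150 m.
Lower bound: ⌈2150/260⌉ = 9 paper rolls.
A packing using 10 paper rolls:
  roll 1: 240 = 240
  roll 2: 230 = 230
  roll 3: 210 + 40 = 250
  roll 4: 200 = 200
  roll 5: 190 = 190
  roll 6: 170 + 90 = 260
  roll 7: 170 + 80 = 250
  roll 8: 170 = 170
  roll 9: 130 + 120 = 250
  roll 10: 110 = 110
No arrangement into 9 paper rolls stays within capacity, so 10 is optimal.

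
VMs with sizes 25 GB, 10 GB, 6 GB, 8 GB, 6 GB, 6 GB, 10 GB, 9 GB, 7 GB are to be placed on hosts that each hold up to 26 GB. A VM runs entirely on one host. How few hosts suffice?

4

Total = 25 + 10 + 10 + 9 + 8 + 7 + 6 + 6 + 6 = 87 GB.
Lower bound: ⌈87/26⌉ = 4 hosts.
A packing using 4 hosts:
  host 1: 25 = 25
  host 2: 10 + 10 + 6 = 26
  host 3: 9 + 8 + 7 = 24
  host 4: 6 + 6 = 12
This matches the lower bound, so 4 is optimal.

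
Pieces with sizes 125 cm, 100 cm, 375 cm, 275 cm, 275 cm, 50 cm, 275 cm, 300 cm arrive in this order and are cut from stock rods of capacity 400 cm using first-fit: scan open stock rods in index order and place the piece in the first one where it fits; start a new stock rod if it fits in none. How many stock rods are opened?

6

  125 → stock rod 1 (new)  [load 125/400]
  100 → stock rod 1  [load 225/400]
  375 → stock rod 2 (new)  [load 375/400]
  275 → stock rod 3 (new)  [load 275/400]
  275 → stock rod 4 (new)  [load 275/400]
  50 → stock rod 1  [load 275/400]
  275 → stock rod 5 (new)  [load 275/400]
  300 → stock rod 6 (new)  [load 300/400]
6 stock rods opened.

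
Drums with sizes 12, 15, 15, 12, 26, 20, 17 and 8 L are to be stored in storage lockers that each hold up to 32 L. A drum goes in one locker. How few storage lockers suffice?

5

Total = 26 + 20 + 17 + 15 + 15 + 12 + 12 + 8 = 125 L.
Lower bound: ⌈125/32⌉ = 4 storage lockers.
A packing using 5 storage lockers:
  locker 1: 26 = 26
  locker 2: 20 + 12 = 32
  locker 3: 17 + 15 = 32
  locker 4: 15 + 12 = 27
  locker 5: 8 = 8
No arrangement into 4 storage lockers stays within capacity, so 5 is optimal.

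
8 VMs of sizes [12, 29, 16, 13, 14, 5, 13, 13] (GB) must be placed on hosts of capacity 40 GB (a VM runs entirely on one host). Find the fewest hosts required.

4

Total = 29 + 16 + 14 + 13 + 13 + 13 + 12 + 5 = 115 GB.
Lower bound: ⌈115/40⌉ = 3 hosts.
A packing using 4 hosts:
  host 1: 29 + 5 = 34
  host 2: 16 + 14 = 30
  host 3: 13 + 13 + 13 = 39
  host 4: 12 = 12
No arrangement into 3 hosts stays within capacity, so 4 is optimal.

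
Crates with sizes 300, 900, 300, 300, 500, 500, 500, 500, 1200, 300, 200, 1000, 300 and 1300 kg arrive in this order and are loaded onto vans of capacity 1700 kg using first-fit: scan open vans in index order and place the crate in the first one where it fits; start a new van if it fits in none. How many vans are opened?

  300 → van 1 (new)  [load 300/1700]
  900 → van 1  [load 1200/1700]
  300 → van 1  [load 1500/1700]
  300 → van 2 (new)  [load 300/1700]
  500 → van 2  [load 800/1700]
  500 → van 2  [load 1300/1700]
  500 → van 3 (new)  [load 500/1700]
  500 → van 3  [load 1000/1700]
  1200 → van 4 (new)  [load 1200/1700]
  300 → van 2  [load 1600/1700]
  200 → van 1  [load 1700/1700]
  1000 → van 5 (new)  [load 1000/1700]
  300 → van 3  [load 1300/1700]
  1300 → van 6 (new)  [load 1300/1700]
6 vans opened.

6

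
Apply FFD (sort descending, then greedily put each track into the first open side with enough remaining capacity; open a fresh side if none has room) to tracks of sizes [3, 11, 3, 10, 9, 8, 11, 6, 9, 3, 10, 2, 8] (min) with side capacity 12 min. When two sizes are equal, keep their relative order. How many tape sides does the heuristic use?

9

Sorted descending: 11, 11, 10, 10, 9, 9, 8, 8, 6, 3, 3, 3, 2.
  11 → side 1 (new)  [load 11/12]
  11 → side 2 (new)  [load 11/12]
  10 → side 3 (new)  [load 10/12]
  10 → side 4 (new)  [load 10/12]
  9 → side 5 (new)  [load 9/12]
  9 → side 6 (new)  [load 9/12]
  8 → side 7 (new)  [load 8/12]
  8 → side 8 (new)  [load 8/12]
  6 → side 9 (new)  [load 6/12]
  3 → side 5  [load 12/12]
  3 → side 6  [load 12/12]
  3 → side 7  [load 11/12]
  2 → side 3  [load 12/12]
9 tape sides opened.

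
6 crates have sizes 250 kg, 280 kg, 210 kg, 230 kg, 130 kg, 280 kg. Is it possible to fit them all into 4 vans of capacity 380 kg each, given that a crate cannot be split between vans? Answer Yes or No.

Total = 1380 kg; ⌈1380/380⌉ = 4.
5 crates each exceed half the capacity and cannot share a van, forcing at least 5 vans.
At least 5 vans are required, but only 4 are allowed.

No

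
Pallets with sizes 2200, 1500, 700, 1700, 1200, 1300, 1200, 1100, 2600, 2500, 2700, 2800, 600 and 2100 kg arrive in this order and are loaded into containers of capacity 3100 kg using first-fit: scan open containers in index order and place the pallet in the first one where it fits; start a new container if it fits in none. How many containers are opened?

9

  2200 → container 1 (new)  [load 2200/3100]
  1500 → container 2 (new)  [load 1500/3100]
  700 → container 1  [load 2900/3100]
  1700 → container 3 (new)  [load 1700/3100]
  1200 → container 2  [load 2700/3100]
  1300 → container 3  [load 3000/3100]
  1200 → container 4 (new)  [load 1200/3100]
  1100 → container 4  [load 2300/3100]
  2600 → container 5 (new)  [load 2600/3100]
  2500 → container 6 (new)  [load 2500/3100]
  2700 → container 7 (new)  [load 2700/3100]
  2800 → container 8 (new)  [load 2800/3100]
  600 → container 4  [load 2900/3100]
  2100 → container 9 (new)  [load 2100/3100]
9 containers opened.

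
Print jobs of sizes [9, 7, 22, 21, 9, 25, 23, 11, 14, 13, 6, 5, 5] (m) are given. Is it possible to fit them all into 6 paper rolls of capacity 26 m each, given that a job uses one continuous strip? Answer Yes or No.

No

Total = 170 m; ⌈170/26⌉ = 7.
At least 7 paper rolls are required, but only 6 are allowed.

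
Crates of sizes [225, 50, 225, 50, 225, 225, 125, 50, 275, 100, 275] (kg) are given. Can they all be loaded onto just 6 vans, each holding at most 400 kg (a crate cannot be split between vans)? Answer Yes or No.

A valid assignment using 6 vans:
  van 1: 275 + 125 = 400
  van 2: 275 + 100 = 375
  van 3: 225 + 50 + 50 + 50 = 375
  van 4: 225 = 225
  van 5: 225 = 225
  van 6: 225 = 225
Every load is within 400 kg, so 6 vans suffice.

Yes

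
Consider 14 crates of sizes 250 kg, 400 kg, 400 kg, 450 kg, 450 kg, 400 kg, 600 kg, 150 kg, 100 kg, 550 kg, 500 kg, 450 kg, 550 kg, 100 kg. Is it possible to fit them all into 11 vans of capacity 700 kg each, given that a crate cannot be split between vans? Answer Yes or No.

Yes

A valid assignment using 10 vans:
  van 1: 600 + 100 = 700
  van 2: 550 + 150 = 700
  van 3: 550 + 100 = 650
  van 4: 500 = 500
  van 5: 450 + 250 = 700
  van 6: 450 = 450
  van 7: 450 = 450
  van 8: 400 = 400
  van 9: 400 = 400
  van 10: 400 = 400
That uses only 10 ≤ 11, so 11 vans are enough.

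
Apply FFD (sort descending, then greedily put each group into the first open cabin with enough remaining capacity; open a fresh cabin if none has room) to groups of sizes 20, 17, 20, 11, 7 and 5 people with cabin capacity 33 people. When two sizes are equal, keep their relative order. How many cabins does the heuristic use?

Sorted descending: 20, 20, 17, 11, 7, 5.
  20 → cabin 1 (new)  [load 20/33]
  20 → cabin 2 (new)  [load 20/33]
  17 → cabin 3 (new)  [load 17/33]
  11 → cabin 1  [load 31/33]
  7 → cabin 2  [load 27/33]
  5 → cabin 2  [load 32/33]
3 cabins opened.

3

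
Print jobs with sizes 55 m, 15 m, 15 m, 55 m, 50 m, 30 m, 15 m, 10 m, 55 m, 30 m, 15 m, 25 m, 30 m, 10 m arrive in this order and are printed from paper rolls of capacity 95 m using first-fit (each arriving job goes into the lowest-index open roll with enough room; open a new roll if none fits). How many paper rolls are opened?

  55 → roll 1 (new)  [load 55/95]
  15 → roll 1  [load 70/95]
  15 → roll 1  [load 85/95]
  55 → roll 2 (new)  [load 55/95]
  50 → roll 3 (new)  [load 50/95]
  30 → roll 2  [load 85/95]
  15 → roll 3  [load 65/95]
  10 → roll 1  [load 95/95]
  55 → roll 4 (new)  [load 55/95]
  30 → roll 3  [load 95/95]
  15 → roll 4  [load 70/95]
  25 → roll 4  [load 95/95]
  30 → roll 5 (new)  [load 30/95]
  10 → roll 2  [load 95/95]
5 paper rolls opened.

5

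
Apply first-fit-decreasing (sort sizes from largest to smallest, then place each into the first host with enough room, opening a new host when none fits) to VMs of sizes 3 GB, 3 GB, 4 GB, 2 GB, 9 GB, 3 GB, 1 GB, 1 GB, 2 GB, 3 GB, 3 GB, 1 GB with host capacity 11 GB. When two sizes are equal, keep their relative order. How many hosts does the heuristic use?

4

Sorted descending: 9, 4, 3, 3, 3, 3, 3, 2, 2, 1, 1, 1.
  9 → host 1 (new)  [load 9/11]
  4 → host 2 (new)  [load 4/11]
  3 → host 2  [load 7/11]
  3 → host 2  [load 10/11]
  3 → host 3 (new)  [load 3/11]
  3 → host 3  [load 6/11]
  3 → host 3  [load 9/11]
  2 → host 1  [load 11/11]
  2 → host 3  [load 11/11]
  1 → host 2  [load 11/11]
  1 → host 4 (new)  [load 1/11]
  1 → host 4  [load 2/11]
4 hosts opened.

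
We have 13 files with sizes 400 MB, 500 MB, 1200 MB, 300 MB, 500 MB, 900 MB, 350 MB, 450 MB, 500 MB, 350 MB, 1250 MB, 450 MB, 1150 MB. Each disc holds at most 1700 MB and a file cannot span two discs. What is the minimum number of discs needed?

5

Total = 1250 + 1200 + 1150 + 900 + 500 + 500 + 500 + 450 + 450 + 400 + 350 + 350 + 300 = 8300 MB.
Lower bound: ⌈8300/1700⌉ = 5 discs.
A packing using 5 discs:
  disc 1: 1250 + 450 = 1700
  disc 2: 1200 + 500 = 1700
  disc 3: 1150 + 500 = 1650
  disc 4: 900 + 500 + 300 = 1700
  disc 5: 450 + 400 + 350 + 350 = 1550
This matches the lower bound, so 5 is optimal.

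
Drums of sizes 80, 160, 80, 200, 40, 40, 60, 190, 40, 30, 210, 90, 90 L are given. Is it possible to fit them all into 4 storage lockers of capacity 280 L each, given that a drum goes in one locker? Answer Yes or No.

No

Total = 1310 L; ⌈1310/280⌉ = 5.
At least 5 storage lockers are required, but only 4 are allowed.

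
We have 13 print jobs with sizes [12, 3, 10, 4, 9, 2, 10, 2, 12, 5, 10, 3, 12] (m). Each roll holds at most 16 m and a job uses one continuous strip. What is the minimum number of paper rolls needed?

7

Total = 12 + 12 + 12 + 10 + 10 + 10 + 9 + 5 + 4 + 3 + 3 + 2 + 2 = 94 m.
Lower bound: ⌈94/16⌉ = 6 paper rolls.
Also, 7 print jobs each exceed 8 m, and no two of those can share a roll, so at least 7 paper rolls are needed.
A packing using 7 paper rolls:
  roll 1: 12 + 4 = 16
  roll 2: 12 + 3 = 15
  roll 3: 12 + 3 = 15
  roll 4: 10 + 5 = 15
  roll 5: 10 + 2 + 2 = 14
  roll 6: 10 = 10
  roll 7: 9 = 9
This matches the lower bound, so 7 is optimal.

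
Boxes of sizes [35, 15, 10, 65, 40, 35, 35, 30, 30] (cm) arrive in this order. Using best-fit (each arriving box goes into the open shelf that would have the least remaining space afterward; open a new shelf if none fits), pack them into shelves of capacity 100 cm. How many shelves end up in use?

  35 → shelf 1 (new)  [load 35/100]
  15 → shelf 1  [load 50/100]
  10 → shelf 1  [load 60/100]
  65 → shelf 2 (new)  [load 65/100]
  40 → shelf 1  [load 100/100]
  35 → shelf 2  [load 100/100]
  35 → shelf 3 (new)  [load 35/100]
  30 → shelf 3  [load 65/100]
  30 → shelf 3  [load 95/100]
3 shelves opened.

3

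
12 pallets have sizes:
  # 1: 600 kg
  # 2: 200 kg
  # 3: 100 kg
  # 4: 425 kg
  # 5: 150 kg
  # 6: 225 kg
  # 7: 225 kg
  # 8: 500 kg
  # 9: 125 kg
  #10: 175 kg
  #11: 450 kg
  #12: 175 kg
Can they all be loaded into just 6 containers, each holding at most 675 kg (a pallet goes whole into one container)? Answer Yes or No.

Yes

A valid assignment using 6 containers:
  container 1: 600 = 600
  container 2: 500 + 175 = 675
  container 3: 450 + 225 = 675
  container 4: 425 + 225 = 650
  container 5: 200 + 175 + 150 + 125 = 650
  container 6: 100 = 100
Every load is within 675 kg, so 6 containers suffice.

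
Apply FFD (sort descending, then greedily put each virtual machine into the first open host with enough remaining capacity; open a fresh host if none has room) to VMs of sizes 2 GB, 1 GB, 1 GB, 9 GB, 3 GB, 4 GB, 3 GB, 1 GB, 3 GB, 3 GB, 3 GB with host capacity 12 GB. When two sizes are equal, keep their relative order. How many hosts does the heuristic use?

3

Sorted descending: 9, 4, 3, 3, 3, 3, 3, 2, 1, 1, 1.
  9 → host 1 (new)  [load 9/12]
  4 → host 2 (new)  [load 4/12]
  3 → host 1  [load 12/12]
  3 → host 2  [load 7/12]
  3 → host 2  [load 10/12]
  3 → host 3 (new)  [load 3/12]
  3 → host 3  [load 6/12]
  2 → host 2  [load 12/12]
  1 → host 3  [load 7/12]
  1 → host 3  [load 8/12]
  1 → host 3  [load 9/12]
3 hosts opened.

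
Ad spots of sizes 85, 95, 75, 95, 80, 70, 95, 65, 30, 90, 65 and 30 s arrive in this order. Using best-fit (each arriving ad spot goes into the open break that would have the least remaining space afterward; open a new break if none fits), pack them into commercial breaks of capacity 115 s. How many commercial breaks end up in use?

10

  85 → break 1 (new)  [load 85/115]
  95 → break 2 (new)  [load 95/115]
  75 → break 3 (new)  [load 75/115]
  95 → break 4 (new)  [load 95/115]
  80 → break 5 (new)  [load 80/115]
  70 → break 6 (new)  [load 70/115]
  95 → break 7 (new)  [load 95/115]
  65 → break 8 (new)  [load 65/115]
  30 → break 1  [load 115/115]
  90 → break 9 (new)  [load 90/115]
  65 → break 10 (new)  [load 65/115]
  30 → break 5  [load 110/115]
10 commercial breaks opened.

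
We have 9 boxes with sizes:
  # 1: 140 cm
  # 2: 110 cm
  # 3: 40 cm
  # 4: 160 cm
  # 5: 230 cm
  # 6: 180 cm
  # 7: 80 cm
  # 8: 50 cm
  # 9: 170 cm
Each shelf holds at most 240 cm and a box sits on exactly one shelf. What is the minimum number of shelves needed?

6

Total = 230 + 180 + 170 + 160 + 140 + 110 + 80 + 50 + 40 = 1160 cm.
Lower bound: ⌈1160/240⌉ = 5 shelves.
A packing using 6 shelves:
  shelf 1: 230 = 230
  shelf 2: 180 + 50 = 230
  shelf 3: 170 + 40 = 210
  shelf 4: 160 + 80 = 240
  shelf 5: 140 = 140
  shelf 6: 110 = 110
No arrangement into 5 shelves stays within capacity, so 6 is optimal.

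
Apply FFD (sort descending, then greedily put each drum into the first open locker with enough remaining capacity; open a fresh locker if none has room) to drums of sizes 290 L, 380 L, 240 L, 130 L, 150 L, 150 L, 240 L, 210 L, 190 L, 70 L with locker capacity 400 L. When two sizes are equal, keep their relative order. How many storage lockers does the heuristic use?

6

Sorted descending: 380, 290, 240, 240, 210, 190, 150, 150, 130, 70.
  380 → locker 1 (new)  [load 380/400]
  290 → locker 2 (new)  [load 290/400]
  240 → locker 3 (new)  [load 240/400]
  240 → locker 4 (new)  [load 240/400]
  210 → locker 5 (new)  [load 210/400]
  190 → locker 5  [load 400/400]
  150 → locker 3  [load 390/400]
  150 → locker 4  [load 390/400]
  130 → locker 6 (new)  [load 130/400]
  70 → locker 2  [load 360/400]
6 storage lockers opened.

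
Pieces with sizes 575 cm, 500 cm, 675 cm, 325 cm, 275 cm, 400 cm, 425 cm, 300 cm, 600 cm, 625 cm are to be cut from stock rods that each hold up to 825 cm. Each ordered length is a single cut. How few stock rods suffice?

Total = 675 + 625 + 600 + 575 + 500 + 425 + 400 + 325 + 300 + 275 = 4700 cm.
Lower bound: ⌈4700/825⌉ = 6 stock rods.
A packing using 7 stock rods:
  stock rod 1: 675 = 675
  stock rod 2: 625 = 625
  stock rod 3: 600 = 600
  stock rod 4: 575 = 575
  stock rod 5: 500 + 325 = 825
  stock rod 6: 425 + 400 = 825
  stock rod 7: 300 + 275 = 575
No arrangement into 6 stock rods stays within capacity, so 7 is optimal.

7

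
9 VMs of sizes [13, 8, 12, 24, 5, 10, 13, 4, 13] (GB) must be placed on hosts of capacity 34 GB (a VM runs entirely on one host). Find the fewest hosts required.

Total = 24 + 13 + 13 + 13 + 12 + 10 + 8 + 5 + 4 = 102 GB.
Lower bound: ⌈102/34⌉ = 3 hosts.
A packing using 3 hosts:
  host 1: 24 + 10 = 34
  host 2: 13 + 13 + 8 = 34
  host 3: 13 + 12 + 5 + 4 = 34
This matches the lower bound, so 3 is optimal.

3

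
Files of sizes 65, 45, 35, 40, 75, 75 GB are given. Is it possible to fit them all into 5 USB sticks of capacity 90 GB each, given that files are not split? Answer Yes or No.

Yes

A valid assignment using 5 USB sticks:
  USB stick 1: 75 = 75
  USB stick 2: 75 = 75
  USB stick 3: 65 = 65
  USB stick 4: 45 + 40 = 85
  USB stick 5: 35 = 35
Every load is within 90 GB, so 5 USB sticks suffice.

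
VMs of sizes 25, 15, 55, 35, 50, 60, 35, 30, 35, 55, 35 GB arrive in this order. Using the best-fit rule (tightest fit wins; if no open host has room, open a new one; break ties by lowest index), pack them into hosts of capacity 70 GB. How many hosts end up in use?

  25 → host 1 (new)  [load 25/70]
  15 → host 1  [load 40/70]
  55 → host 2 (new)  [load 55/70]
  35 → host 3 (new)  [load 35/70]
  50 → host 4 (new)  [load 50/70]
  60 → host 5 (new)  [load 60/70]
  35 → host 3  [load 70/70]
  30 → host 1  [load 70/70]
  35 → host 6 (new)  [load 35/70]
  55 → host 7 (new)  [load 55/70]
  35 → host 6  [load 70/70]
7 hosts opened.

7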